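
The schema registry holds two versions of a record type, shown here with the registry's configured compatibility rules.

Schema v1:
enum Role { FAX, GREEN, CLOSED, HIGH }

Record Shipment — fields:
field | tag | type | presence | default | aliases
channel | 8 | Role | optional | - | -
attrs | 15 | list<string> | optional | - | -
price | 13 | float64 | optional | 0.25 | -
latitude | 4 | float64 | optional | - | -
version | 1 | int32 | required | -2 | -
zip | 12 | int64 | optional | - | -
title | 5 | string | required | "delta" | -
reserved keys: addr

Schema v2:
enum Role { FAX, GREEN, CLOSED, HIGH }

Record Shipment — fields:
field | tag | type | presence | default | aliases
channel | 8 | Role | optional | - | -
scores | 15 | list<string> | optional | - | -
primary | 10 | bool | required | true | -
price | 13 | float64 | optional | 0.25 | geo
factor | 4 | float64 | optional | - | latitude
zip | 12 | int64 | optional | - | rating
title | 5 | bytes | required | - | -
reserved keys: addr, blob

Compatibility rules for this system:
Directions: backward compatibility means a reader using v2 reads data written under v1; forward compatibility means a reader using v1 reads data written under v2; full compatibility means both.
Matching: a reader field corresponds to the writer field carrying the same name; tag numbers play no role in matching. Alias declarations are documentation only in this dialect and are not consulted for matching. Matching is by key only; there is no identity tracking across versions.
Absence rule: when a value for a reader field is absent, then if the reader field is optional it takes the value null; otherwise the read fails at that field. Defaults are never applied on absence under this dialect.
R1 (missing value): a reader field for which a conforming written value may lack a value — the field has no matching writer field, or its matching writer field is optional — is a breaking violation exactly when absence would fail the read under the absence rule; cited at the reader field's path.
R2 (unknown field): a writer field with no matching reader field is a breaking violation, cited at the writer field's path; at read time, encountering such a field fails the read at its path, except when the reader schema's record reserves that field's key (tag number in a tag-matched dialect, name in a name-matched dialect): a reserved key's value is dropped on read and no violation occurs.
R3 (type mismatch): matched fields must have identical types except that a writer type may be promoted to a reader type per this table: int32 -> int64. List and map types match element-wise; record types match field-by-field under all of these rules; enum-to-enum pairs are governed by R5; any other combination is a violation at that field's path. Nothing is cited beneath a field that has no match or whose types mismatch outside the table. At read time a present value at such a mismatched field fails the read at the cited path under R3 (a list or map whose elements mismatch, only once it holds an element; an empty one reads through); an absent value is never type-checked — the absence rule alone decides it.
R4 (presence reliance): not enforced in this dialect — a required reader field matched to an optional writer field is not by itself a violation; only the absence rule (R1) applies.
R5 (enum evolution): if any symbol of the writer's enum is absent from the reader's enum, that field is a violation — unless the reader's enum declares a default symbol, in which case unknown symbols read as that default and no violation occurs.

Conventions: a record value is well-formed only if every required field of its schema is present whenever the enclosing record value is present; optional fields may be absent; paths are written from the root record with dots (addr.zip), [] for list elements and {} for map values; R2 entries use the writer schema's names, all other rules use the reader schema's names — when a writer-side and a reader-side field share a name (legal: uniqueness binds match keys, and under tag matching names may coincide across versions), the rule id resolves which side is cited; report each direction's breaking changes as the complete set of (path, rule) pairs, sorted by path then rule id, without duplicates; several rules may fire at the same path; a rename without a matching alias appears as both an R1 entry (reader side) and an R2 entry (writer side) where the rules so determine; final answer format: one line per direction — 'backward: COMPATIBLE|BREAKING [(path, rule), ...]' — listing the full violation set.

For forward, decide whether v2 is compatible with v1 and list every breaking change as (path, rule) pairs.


each type pair in Shipment: writer, then reader
forward analysis of Shipment with v1 as reader and v2 as writer:
  Role -> Role, writer optional: channel aligns to channel
  no writer field matches reader attrs
  float64 -> float64, writer optional: price aligns to price
  no writer field matches reader latitude
  no writer field matches reader version
  int64 -> int64, writer optional: zip aligns to zip
  bytes -> string, writer required: title aligns to title
  scores (writer side), unknown to reader
  primary (writer side), unknown to reader
  factor (writer side), unknown to reader
  rule R2 violated at factor
  rule R2 violated at primary
  rule R2 violated at scores
  rule R3 violated at title
  rule R1 violated at version
  => forward verdict for Shipment: BREAKING, 5 violation(s)

forward: BREAKING [(factor, R2), (primary, R2), (scores, R2), (title, R3), (version, R1)]


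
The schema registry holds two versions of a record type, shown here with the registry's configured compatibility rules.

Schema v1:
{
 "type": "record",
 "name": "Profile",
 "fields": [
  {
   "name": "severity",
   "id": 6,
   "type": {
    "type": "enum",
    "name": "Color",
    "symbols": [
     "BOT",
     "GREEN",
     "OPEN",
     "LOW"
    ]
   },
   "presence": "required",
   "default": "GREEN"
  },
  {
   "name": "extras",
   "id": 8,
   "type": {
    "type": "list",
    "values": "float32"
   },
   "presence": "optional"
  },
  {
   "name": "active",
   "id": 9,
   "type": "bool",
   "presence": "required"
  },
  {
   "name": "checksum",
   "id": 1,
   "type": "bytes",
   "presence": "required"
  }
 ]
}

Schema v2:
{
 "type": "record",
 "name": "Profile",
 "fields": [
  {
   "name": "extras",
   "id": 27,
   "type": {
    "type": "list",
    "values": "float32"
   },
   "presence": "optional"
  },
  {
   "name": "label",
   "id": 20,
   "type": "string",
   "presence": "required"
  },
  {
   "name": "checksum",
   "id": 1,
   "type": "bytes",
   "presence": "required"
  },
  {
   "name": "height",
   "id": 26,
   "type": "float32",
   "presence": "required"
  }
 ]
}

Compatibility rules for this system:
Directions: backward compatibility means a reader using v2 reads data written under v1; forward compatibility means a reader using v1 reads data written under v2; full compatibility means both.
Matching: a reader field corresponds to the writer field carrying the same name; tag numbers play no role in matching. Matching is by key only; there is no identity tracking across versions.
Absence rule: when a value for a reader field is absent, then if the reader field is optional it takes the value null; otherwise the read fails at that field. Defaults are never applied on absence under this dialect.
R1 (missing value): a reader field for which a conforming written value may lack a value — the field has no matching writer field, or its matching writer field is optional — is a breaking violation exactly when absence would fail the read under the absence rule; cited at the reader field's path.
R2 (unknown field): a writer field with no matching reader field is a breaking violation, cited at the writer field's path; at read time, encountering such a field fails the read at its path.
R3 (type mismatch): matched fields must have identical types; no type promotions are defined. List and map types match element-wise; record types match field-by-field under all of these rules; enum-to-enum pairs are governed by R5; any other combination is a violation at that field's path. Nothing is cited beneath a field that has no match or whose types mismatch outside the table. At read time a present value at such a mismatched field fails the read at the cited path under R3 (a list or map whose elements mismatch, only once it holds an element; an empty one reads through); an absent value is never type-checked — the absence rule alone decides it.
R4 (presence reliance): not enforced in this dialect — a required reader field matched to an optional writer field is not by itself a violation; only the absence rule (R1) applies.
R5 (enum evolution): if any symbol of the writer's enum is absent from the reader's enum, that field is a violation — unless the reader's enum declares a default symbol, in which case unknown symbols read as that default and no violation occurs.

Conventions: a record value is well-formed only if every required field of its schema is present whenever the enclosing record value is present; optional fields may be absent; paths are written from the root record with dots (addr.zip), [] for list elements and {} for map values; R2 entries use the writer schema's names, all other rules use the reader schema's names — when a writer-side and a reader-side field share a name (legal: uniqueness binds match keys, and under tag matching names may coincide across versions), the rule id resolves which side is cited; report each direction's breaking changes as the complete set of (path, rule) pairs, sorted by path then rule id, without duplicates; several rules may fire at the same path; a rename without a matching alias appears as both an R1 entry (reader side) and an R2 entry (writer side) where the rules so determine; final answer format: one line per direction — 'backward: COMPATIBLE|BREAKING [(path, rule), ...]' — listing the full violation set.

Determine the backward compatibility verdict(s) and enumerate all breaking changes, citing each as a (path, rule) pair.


backward: BREAKING [(active, R2), (height, R1), (label, R1), (severity, R2)]

arrows below run writer -> reader for Profile
checking backward for Profile: reader v2 against writer v1:
  list<float32> -> list<float32>, writer optional: extras aligns to extras
  label: no writer-side match
  bytes -> bytes, writer required: checksum aligns to checksum
  height: no writer-side match
  writer severity: unknown to reader
  writer active: unknown to reader
  rule R2 violated at active
  rule R1 violated at height
  rule R1 violated at label
  rule R2 violated at severity
  backward on Profile therefore BREAKING (4)
checking off the Profile differences that do not matter here:
  field extras in record Profile: tag 8 changed to 27 -> triggers nothing under Profile's printed rules — same verdict


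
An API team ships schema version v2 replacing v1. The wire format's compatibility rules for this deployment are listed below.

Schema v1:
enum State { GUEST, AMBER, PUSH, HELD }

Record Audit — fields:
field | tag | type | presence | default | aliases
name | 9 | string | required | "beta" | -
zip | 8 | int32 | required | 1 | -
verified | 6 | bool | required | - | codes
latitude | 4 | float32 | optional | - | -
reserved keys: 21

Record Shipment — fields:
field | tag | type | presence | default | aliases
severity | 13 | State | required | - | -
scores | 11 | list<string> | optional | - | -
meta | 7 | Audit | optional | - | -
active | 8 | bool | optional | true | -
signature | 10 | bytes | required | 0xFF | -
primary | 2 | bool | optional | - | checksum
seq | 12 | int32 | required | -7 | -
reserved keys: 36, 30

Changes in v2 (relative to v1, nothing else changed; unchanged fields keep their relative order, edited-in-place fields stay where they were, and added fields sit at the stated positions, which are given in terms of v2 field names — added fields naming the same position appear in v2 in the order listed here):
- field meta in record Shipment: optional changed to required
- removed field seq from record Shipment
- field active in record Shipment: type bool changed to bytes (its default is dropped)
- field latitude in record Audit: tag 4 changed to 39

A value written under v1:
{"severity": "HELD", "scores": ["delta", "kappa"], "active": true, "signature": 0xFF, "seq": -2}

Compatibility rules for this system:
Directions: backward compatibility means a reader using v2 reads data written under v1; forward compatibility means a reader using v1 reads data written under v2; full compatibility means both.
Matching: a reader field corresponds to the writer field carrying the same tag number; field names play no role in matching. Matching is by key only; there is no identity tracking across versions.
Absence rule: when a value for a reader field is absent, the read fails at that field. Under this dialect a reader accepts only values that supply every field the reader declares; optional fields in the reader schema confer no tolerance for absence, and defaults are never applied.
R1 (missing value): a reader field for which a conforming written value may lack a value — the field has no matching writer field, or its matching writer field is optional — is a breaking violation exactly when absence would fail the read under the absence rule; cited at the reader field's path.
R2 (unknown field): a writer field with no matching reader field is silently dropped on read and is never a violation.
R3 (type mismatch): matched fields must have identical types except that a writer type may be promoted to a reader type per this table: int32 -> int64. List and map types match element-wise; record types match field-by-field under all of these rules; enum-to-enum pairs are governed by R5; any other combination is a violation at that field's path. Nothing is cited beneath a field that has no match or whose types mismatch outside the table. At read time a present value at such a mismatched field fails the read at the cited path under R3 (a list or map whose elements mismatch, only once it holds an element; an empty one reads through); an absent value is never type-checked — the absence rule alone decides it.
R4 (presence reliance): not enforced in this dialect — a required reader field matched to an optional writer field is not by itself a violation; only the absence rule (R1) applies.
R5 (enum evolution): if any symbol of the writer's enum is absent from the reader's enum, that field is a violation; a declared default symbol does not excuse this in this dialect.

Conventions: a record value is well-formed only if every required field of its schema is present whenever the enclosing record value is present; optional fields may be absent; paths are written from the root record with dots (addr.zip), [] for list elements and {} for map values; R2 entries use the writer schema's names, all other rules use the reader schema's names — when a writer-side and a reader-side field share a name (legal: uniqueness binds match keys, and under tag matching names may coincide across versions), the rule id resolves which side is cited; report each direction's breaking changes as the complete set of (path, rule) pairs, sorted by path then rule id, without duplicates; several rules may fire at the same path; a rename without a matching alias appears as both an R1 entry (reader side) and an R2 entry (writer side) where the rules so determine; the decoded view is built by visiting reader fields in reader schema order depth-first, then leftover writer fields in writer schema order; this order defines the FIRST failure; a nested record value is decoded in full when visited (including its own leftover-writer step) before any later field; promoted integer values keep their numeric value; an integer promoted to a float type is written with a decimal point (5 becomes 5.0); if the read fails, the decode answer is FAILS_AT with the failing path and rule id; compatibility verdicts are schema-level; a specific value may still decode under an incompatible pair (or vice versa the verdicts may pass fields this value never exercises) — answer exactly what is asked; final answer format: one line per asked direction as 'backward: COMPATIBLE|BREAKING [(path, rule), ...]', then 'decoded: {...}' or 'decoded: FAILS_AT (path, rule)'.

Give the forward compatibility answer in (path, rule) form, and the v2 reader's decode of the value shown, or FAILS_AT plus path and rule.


in Shipment below, arrows point writer -> reader
forward pass over Shipment, reader schema v1, writer schema v2:
  severity: State -> State, writer required; from severity
  scores: list<string> -> list<string>, writer optional; from scores
  meta: Audit -> Audit, writer required; from meta
  active: bytes -> bool, writer optional; from active
  signature: bytes -> bytes, writer required; from signature
  primary: bool -> bool, writer optional; from primary
  seq: no writer-side match
  meta.name: string -> string, writer required; from meta.name
  meta.zip: int32 -> int32, writer required; from meta.zip
  meta.verified: bool -> bool, writer required; from meta.verified
  meta.latitude: no writer-side match
  leftover writer field: meta.latitude
  breaking: (active, R1)
  breaking: (active, R3)
  breaking: (meta.latitude, R1)
  breaking: (primary, R1)
  breaking: (scores, R1)
  breaking: (seq, R1)
  => forward: BREAKING (6)
migrating the Shipment value to v2:
  severity := "HELD"
  scores := ["delta", "kappa"]
  read fails at meta under R1 (no fill)
  => FAILS_AT (meta, R1)
diffs on Shipment not affecting the asked answer:
  field latitude in record Audit: tag 4 changed to 39 -> triggers nothing under Shipment's printed rules — same verdict

forward: BREAKING [(active, R1), (active, R3), (meta.latitude, R1), (primary, R1), (scores, R1), (seq, R1)]; decoded: FAILS_AT (meta, R1)


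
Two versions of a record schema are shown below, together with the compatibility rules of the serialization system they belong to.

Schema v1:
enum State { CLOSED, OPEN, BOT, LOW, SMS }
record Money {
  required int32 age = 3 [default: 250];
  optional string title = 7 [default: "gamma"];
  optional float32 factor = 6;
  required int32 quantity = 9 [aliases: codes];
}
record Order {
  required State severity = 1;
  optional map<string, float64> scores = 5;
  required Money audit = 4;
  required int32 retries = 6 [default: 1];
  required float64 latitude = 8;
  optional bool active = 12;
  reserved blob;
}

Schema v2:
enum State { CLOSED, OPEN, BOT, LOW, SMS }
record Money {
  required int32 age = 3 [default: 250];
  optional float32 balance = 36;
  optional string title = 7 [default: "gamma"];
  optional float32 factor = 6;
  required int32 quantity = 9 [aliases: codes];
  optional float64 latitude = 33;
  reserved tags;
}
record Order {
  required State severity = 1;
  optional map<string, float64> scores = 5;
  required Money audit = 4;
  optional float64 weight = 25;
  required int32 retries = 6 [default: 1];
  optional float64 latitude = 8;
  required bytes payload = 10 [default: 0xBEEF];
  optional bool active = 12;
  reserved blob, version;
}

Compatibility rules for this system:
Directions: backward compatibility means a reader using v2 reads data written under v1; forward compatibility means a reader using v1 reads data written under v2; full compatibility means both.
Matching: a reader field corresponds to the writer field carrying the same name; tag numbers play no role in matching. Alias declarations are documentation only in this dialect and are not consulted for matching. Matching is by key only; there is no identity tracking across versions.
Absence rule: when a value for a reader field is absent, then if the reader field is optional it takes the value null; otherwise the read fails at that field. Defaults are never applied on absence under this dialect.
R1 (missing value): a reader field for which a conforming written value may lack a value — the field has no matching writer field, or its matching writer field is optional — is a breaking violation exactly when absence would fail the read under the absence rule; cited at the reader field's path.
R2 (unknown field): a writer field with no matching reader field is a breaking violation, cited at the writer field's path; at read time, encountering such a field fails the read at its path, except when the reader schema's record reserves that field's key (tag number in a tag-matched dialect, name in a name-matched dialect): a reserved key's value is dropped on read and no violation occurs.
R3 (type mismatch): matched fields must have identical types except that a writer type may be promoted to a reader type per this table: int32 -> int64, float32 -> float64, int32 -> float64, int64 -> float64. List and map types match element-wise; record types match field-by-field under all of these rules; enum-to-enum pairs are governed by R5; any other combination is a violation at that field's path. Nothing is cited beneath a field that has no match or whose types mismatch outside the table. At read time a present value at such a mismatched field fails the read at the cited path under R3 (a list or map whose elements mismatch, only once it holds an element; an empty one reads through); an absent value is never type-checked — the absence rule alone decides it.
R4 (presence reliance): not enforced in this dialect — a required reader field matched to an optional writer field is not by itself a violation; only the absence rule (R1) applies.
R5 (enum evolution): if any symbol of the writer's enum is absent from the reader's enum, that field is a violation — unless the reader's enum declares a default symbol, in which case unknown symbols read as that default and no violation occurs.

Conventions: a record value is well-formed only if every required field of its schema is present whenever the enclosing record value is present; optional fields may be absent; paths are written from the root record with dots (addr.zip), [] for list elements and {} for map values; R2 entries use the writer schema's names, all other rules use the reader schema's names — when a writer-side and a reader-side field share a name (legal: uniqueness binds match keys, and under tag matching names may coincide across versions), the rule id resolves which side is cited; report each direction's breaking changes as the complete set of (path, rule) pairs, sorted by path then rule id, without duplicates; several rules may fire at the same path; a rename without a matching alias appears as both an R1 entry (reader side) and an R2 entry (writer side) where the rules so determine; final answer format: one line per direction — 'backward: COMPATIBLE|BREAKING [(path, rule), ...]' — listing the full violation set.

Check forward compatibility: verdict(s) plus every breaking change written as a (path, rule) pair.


in Order below, arrows point writer -> reader
forward for Order (reader v1, writer v2):
  severity: State -> State, writer required; from severity
  scores: map<string, float64> -> map<string, float64>, writer optional; from scores
  audit: Money -> Money, writer required; from audit
  retries: int32 -> int32, writer required; from retries
  latitude: float64 -> float64, writer optional; from latitude
  active: bool -> bool, writer optional; from active
  writer field weight has no reader counterpart
  writer field payload has no reader counterpart
  audit.age: int32 -> int32, writer required; from audit.age
  audit.title: string -> string, writer optional; from audit.title
  audit.factor: float32 -> float32, writer optional; from audit.factor
  audit.quantity: int32 -> int32, writer required; from audit.quantity
  writer field audit.balance has no reader counterpart
  writer field audit.latitude has no reader counterpart
  R2 fires at audit.balance
  R2 fires at audit.latitude
  R1 fires at latitude
  R2 fires at payload
  R2 fires at weight
  => forward: BREAKING (5)

forward: BREAKING [(audit.balance, R2), (audit.latitude, R2), (latitude, R1), (payload, R2), (weight, R2)]


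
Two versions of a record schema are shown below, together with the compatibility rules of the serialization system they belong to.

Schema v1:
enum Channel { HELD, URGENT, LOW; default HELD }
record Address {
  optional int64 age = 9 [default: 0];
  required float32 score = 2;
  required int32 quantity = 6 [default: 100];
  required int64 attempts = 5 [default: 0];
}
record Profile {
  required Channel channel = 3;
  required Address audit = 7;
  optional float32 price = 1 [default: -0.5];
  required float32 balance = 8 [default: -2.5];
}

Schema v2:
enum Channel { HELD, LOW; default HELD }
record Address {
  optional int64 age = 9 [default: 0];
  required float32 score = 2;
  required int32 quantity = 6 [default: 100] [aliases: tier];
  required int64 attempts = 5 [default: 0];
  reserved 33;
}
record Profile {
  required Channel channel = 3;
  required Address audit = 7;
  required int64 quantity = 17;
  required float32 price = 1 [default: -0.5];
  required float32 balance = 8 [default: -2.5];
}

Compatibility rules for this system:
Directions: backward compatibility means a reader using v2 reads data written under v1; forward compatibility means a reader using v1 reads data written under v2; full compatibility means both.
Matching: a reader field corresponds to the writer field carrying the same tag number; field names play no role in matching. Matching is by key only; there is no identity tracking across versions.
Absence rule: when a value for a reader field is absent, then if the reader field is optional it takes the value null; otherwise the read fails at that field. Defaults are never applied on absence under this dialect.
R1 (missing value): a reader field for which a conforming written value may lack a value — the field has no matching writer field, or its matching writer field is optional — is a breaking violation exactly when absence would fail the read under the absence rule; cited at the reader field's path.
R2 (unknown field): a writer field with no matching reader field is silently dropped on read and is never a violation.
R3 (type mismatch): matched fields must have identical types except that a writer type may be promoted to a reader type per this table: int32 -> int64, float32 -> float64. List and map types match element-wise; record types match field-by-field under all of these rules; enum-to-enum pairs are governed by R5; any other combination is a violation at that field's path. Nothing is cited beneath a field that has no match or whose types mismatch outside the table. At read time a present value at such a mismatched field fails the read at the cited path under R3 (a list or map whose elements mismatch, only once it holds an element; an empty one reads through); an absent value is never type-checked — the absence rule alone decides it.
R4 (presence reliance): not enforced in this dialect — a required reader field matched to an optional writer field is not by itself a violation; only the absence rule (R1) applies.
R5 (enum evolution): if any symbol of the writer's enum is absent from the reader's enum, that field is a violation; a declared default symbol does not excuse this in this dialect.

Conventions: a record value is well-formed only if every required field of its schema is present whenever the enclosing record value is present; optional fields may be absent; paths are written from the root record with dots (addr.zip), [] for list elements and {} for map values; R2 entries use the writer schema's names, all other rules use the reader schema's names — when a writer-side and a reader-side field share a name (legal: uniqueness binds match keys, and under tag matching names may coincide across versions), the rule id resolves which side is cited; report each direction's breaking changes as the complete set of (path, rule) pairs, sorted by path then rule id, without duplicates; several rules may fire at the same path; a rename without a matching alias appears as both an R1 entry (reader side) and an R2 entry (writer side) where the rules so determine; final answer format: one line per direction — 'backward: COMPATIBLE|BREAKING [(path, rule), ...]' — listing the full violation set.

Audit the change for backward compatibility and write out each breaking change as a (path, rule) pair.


backward: BREAKING [(channel, R5), (price, R1), (quantity, R1)]

arrows below run writer -> reader for Profile
backward for Profile (reader v2, writer v1):
  Channel -> Channel, writer required: channel aligns to channel
  Address -> Address, writer required: audit aligns to audit
  no writer field matches reader quantity
  float32 -> float32, writer optional: price aligns to price
  float32 -> float32, writer required: balance aligns to balance
  int64 -> int64, writer optional: audit.age aligns to audit.age
  float32 -> float32, writer required: audit.score aligns to audit.score
  int32 -> int32, writer required: audit.quantity aligns to audit.quantity
  int64 -> int64, writer required: audit.attempts aligns to audit.attempts
  breaking: (channel, R5)
  breaking: (price, R1)
  breaking: (quantity, R1)
  => backward verdict for Profile: BREAKING, 3 violation(s)


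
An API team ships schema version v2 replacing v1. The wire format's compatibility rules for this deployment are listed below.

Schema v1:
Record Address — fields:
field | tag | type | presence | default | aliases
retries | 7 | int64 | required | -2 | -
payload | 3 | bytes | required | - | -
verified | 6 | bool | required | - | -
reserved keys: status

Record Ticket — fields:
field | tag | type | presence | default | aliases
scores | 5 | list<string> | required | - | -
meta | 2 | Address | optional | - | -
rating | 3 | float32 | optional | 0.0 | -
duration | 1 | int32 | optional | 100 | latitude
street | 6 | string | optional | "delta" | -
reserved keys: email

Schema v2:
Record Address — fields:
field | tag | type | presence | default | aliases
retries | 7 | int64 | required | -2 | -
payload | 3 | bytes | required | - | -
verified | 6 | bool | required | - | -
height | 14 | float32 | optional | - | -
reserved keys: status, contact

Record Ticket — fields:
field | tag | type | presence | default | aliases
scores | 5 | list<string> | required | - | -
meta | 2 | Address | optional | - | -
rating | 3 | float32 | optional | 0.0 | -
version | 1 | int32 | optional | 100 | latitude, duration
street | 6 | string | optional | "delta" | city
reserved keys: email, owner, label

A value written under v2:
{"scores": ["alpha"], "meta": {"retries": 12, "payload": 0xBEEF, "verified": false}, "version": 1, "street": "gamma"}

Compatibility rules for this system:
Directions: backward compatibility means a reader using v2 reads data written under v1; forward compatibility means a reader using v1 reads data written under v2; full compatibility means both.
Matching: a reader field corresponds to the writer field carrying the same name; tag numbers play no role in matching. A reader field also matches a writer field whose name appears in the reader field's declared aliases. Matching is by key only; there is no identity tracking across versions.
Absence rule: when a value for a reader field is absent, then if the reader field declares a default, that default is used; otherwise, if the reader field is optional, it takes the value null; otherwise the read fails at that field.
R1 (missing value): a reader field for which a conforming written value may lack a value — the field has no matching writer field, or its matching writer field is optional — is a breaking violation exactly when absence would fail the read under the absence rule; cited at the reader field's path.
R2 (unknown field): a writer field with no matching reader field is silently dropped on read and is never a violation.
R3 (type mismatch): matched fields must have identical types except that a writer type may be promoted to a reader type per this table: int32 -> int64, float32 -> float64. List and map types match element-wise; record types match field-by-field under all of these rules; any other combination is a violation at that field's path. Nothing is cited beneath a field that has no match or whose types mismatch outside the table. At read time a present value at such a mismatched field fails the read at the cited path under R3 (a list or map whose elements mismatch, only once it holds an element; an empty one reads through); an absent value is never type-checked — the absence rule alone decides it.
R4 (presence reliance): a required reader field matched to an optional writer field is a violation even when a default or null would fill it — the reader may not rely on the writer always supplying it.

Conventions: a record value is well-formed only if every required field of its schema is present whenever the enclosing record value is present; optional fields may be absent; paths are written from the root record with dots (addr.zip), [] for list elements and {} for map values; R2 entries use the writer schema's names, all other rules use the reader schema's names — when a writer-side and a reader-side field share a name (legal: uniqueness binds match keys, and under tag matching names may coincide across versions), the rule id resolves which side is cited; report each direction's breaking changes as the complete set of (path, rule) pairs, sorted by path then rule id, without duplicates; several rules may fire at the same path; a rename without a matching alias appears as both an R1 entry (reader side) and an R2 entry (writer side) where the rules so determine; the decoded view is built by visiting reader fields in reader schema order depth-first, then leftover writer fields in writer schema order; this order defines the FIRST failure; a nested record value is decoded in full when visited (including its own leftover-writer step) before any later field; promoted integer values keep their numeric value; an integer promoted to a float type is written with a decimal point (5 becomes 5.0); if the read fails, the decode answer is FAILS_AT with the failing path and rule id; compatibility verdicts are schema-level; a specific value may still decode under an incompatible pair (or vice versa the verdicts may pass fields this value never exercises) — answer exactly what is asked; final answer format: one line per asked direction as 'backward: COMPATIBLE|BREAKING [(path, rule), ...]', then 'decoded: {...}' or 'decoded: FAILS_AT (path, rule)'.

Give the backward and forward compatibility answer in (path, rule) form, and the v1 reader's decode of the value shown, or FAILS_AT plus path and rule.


backward: COMPATIBLE []; forward: COMPATIBLE []; decoded: {"scores": ["alpha"], "meta": {"retries": 12, "payload": 0xBEEF, "verified": false}, "rating": 0.0, "duration": 100, "street": "gamma"}

the writer's type comes first in each Ticket pair
backward for Ticket (reader v2, writer v1):
  scores <- scores (list<string> -> list<string>, writer required)
  meta <- meta (Address -> Address, writer optional)
  rating <- rating (float32 -> float32, writer optional)
  version <- duration (int32 -> int32, writer optional)
  street <- street (string -> string, writer optional)
  meta.retries <- meta.retries (int64 -> int64, writer required)
  meta.payload <- meta.payload (bytes -> bytes, writer required)
  meta.verified <- meta.verified (bool -> bool, writer required)
  no writer field matches reader meta.height
  => no violations; backward on Ticket: COMPATIBLE
forward for Ticket (reader v1, writer v2):
  scores <- scores (list<string> -> list<string>, writer required)
  meta <- meta (Address -> Address, writer optional)
  rating <- rating (float32 -> float32, writer optional)
  no writer field matches reader duration
  street <- street (string -> string, writer optional)
  writer version: unknown to reader
  meta.retries <- meta.retries (int64 -> int64, writer required)
  meta.payload <- meta.payload (bytes -> bytes, writer required)
  meta.verified <- meta.verified (bool -> bool, writer required)
  writer meta.height: unknown to reader
  => no violations; forward on Ticket: COMPATIBLE
migrating the Ticket value to v1:
  scores := ["alpha"]
  meta.retries := 12
  meta.payload := 0xBEEF
  meta.verified := false
  rating := 0.0 (no value, default fills)
  duration := 100 (no value, default fills)
  street := "gamma"
  writer version: unmatched, discarded
  => decoded: {"scores": ["alpha"], "meta": {"retries": 12, "payload": 0xBEEF, "verified": false}, "rating": 0.0, "duration": 100, "street": "gamma"}


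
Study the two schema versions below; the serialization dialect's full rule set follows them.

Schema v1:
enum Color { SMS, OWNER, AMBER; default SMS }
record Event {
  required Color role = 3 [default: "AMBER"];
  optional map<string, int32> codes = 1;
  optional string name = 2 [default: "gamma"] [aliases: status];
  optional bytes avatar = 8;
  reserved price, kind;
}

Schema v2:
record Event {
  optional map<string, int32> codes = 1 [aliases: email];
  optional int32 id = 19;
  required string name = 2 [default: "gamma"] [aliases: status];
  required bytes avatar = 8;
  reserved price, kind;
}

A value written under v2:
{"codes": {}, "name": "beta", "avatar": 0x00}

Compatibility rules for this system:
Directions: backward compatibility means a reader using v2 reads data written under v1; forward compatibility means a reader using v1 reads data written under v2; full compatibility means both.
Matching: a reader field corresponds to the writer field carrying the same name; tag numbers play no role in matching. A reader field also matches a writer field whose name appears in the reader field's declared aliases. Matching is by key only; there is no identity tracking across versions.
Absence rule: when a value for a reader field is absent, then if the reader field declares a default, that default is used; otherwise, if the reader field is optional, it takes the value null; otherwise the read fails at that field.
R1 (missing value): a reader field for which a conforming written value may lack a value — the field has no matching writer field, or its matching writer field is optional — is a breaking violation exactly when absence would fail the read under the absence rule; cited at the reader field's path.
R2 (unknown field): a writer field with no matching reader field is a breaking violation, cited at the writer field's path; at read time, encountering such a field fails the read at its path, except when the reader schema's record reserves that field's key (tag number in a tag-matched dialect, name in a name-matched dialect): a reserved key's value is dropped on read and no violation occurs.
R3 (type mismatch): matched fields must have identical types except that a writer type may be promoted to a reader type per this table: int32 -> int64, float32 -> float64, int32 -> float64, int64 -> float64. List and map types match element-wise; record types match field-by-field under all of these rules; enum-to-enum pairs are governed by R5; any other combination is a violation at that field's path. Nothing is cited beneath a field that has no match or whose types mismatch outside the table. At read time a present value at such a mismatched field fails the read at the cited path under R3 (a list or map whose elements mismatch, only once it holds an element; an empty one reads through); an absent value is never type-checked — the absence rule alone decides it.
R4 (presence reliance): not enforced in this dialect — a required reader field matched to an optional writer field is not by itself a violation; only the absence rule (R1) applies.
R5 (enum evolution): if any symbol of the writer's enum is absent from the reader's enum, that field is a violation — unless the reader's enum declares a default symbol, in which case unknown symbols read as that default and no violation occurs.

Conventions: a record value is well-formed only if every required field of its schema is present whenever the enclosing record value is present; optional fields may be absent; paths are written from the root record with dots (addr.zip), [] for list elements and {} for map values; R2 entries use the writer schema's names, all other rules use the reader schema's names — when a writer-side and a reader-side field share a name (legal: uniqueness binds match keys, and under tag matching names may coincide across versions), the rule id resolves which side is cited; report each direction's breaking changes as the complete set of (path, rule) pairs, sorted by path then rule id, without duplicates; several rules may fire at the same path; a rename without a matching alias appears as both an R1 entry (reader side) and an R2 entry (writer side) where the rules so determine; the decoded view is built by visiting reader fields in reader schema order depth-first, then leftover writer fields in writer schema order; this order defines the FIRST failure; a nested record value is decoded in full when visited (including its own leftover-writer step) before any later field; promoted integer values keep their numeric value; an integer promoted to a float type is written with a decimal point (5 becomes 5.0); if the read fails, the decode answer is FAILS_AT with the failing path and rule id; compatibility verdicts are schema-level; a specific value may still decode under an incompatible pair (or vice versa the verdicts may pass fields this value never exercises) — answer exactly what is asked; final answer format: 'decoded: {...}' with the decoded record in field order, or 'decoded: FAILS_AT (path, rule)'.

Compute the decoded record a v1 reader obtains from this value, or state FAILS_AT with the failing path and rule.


in Event below, arrows point writer -> reader
migrating the Event value to v1:
  role := "AMBER" (absent -> default)
  codes := {}
  name := "beta"
  avatar := 0x00
  => decoded: {"role": "AMBER", "codes": {}, "name": "beta", "avatar": 0x00}
the rest of the Event diff is inert for this question:
  removed field role from record Event -> a verdict-level change on Event — the shown value reads the same
  field name in record Event: optional changed to required -> fires no rule on Event under this dialect and leaves the result unchanged
  added field id to record Event: optional int32, tag 19 (in v2 it sits immediately before name) -> a verdict-level change on Event — the shown value reads the same
  field avatar in record Event: optional changed to required -> a verdict-level change on Event — the shown value reads the same

decoded: {"role": "AMBER", "codes": {}, "name": "beta", "avatar": 0x00}
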